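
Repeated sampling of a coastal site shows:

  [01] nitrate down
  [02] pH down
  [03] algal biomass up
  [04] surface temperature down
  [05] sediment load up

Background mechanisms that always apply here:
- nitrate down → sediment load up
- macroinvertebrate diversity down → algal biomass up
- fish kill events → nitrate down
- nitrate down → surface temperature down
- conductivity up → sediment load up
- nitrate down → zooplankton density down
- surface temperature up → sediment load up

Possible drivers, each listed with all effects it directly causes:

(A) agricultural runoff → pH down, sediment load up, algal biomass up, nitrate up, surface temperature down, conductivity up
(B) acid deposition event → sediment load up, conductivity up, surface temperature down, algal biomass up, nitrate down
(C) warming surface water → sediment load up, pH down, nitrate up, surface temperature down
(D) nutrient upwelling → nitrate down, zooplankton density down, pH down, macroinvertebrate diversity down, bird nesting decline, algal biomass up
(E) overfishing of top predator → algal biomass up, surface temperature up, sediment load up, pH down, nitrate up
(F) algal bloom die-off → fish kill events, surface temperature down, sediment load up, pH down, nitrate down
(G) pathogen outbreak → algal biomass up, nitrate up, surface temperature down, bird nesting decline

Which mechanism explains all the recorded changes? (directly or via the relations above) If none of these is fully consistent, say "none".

D

Per-candidate check:
(A) agricultural runoff — fails on nitrate down (predicts nitrate up, not nitrate down)
(B) acid deposition event — nitrate down +; pH down -; algal biomass up +; surface temperature down +; sediment load up +
(C) warming surface water — fails on nitrate down, algal biomass up (predicts nitrate up, not nitrate down)
(D) nutrient upwelling — accounts for every observation (surface temperature down through nitrate down → surface temperature down)
(E) overfishing of top predator — fails on nitrate down, surface temperature down (predicts nitrate up, not nitrate down; predicts surface temperature up, not surface temperature down)
(F) algal bloom die-off — nitrate down +; pH down +; algal biomass up -; surface temperature down +; sediment load up +
(G) pathogen outbreak — nitrate down -; pH down -; algal biomass up +; surface temperature down +; sediment load up -
Only (D) is consistent with every observation.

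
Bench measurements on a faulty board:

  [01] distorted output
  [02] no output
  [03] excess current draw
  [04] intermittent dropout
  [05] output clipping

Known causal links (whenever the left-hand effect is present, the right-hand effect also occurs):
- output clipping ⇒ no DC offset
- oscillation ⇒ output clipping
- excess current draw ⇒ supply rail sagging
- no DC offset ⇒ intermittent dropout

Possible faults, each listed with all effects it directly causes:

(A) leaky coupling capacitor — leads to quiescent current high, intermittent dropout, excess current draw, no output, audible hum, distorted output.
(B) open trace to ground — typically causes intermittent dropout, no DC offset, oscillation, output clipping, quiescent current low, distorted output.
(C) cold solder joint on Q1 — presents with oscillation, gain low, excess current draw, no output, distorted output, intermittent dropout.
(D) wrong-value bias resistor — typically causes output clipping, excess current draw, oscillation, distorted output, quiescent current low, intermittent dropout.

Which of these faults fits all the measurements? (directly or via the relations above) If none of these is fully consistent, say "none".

Checking each candidate against the observations:
(A) leaky coupling capacitor — distorted output match; no output match; excess current draw match; intermittent dropout match; output clipping miss
(B) open trace to ground — distorted output match; no output miss; excess current draw miss; intermittent dropout match; output clipping match
(C) cold solder joint on Q1 — accounts for every observation (output clipping through oscillation → output clipping)
(D) wrong-value bias resistor — does not account for no output
(C) alone accounts for all the evidence.

C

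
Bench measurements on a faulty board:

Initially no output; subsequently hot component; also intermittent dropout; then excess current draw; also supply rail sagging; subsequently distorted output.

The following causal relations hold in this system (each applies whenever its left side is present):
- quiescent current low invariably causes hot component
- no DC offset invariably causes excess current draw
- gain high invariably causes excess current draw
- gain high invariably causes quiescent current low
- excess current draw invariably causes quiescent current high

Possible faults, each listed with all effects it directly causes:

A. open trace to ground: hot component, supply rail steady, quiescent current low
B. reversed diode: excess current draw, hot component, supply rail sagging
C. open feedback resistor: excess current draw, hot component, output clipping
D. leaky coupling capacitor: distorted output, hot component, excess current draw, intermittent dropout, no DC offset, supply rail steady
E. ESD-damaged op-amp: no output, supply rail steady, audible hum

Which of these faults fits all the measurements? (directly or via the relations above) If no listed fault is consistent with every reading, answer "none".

none

Testing each hypothesis:
(A) open trace to ground — no output miss; hot component match; intermittent dropout miss; excess current draw miss; supply rail sagging miss; distorted output miss
(B) reversed diode — no output miss; hot component match; intermittent dropout miss; excess current draw match; supply rail sagging match; distorted output miss
(C) open feedback resistor — no output miss; hot component match; intermittent dropout miss; excess current draw match; supply rail sagging miss; distorted output miss
(D) leaky coupling capacitor — no output miss; hot component match; intermittent dropout match; excess current draw match; supply rail sagging miss; distorted output match
(E) ESD-damaged op-amp — no output match; hot component miss; intermittent dropout miss; excess current draw miss; supply rail sagging miss; distorted output miss
No candidate is consistent with all observations.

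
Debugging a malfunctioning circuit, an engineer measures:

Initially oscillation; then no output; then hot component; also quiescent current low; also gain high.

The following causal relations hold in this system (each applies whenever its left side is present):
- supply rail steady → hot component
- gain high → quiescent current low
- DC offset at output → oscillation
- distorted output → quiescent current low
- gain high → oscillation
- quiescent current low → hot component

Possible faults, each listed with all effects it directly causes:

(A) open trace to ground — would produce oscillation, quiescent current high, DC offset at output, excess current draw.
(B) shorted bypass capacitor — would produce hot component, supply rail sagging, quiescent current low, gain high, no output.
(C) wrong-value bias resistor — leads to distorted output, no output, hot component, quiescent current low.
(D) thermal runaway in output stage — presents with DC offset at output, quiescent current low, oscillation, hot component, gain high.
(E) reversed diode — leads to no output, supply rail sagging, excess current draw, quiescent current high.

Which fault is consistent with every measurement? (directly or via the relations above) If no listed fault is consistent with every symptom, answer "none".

Checking each candidate against the observations:
(A) open trace to ground — fails on no output, hot component, quiescent current low, gain high (predicts quiescent current high, not quiescent current low)
(B) shorted bypass capacitor — accounts for every observation (oscillation through gain high → oscillation)
(C) wrong-value bias resistor — does not account for oscillation, gain high
(D) thermal runaway in output stage — does not account for no output
(E) reversed diode — fails on oscillation, hot component, quiescent current low, gain high (predicts quiescent current high, not quiescent current low)
(B) is the only candidate with no mismatches.

B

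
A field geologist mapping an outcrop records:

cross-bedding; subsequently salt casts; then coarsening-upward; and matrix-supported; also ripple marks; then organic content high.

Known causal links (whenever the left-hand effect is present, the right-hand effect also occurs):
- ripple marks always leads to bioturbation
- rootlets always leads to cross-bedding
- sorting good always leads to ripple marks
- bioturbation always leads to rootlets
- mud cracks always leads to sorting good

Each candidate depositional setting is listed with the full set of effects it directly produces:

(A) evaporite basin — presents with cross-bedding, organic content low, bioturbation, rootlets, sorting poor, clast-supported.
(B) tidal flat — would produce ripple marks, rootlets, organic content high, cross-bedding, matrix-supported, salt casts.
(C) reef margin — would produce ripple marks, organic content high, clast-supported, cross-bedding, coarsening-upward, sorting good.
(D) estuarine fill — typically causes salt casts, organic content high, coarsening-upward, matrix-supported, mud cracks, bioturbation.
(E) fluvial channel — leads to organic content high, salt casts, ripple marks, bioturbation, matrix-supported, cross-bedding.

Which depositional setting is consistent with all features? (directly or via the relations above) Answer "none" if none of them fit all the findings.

For each candidate, compare predicted effects to what was observed:
(A) evaporite basin — fails on salt casts, coarsening-upward, matrix-supported, ripple marks, organic content high (predicts clast-supported, not matrix-supported; predicts organic content low, not organic content high)
(B) tidal flat — cross-bedding match; salt casts match; coarsening-upward miss; matrix-supported match; ripple marks match; organic content high match
(C) reef margin — cross-bedding match; salt casts miss; coarsening-upward match; matrix-supported miss; ripple marks match; organic content high match
(D) estuarine fill — cross-bedding match (via bioturbation → rootlets → cross-bedding); salt casts match; coarsening-upward match; matrix-supported match; ripple marks match (via mud cracks → sorting good → ripple marks); organic content high match
(E) fluvial channel — does not account for coarsening-upward
(D) is the only candidate with no mismatches.

D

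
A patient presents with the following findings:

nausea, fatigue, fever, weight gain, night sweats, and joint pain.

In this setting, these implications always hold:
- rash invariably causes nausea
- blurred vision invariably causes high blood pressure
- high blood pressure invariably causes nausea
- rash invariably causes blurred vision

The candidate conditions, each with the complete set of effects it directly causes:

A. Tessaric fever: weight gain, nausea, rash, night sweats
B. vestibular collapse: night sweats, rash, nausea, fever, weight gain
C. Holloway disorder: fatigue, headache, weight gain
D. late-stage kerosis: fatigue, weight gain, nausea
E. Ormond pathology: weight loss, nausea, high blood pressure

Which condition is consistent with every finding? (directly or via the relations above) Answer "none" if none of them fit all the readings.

none

Testing each hypothesis:
(A) Tessaric fever — does not account for fatigue, fever, joint pain
(B) vestibular collapse — does not account for fatigue, joint pain
(C) Holloway disorder — does not account for nausea, fever, night sweats, joint pain
(D) late-stage kerosis — nausea match; fatigue match; fever miss; weight gain match; night sweats miss; joint pain miss
(E) Ormond pathology — fails on fatigue, fever, weight gain, night sweats, joint pain (predicts weight loss, not weight gain)
None of the listed candidates fits everything.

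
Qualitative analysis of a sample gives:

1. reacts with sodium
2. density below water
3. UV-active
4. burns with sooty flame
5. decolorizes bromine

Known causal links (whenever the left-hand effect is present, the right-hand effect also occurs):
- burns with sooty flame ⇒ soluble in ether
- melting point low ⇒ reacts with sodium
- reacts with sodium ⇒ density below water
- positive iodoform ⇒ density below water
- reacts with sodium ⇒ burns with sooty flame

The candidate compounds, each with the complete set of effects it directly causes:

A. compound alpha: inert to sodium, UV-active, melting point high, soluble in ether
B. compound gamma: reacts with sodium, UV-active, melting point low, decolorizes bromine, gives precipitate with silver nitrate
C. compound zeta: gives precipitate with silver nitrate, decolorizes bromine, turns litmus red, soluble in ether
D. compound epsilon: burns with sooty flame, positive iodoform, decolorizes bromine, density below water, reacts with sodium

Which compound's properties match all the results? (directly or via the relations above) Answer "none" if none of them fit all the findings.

B

Checking each candidate against the observations:
(A) compound alpha — fails on reacts with sodium, density below water, burns with sooty flame, decolorizes bromine (predicts inert to sodium, not reacts with sodium)
(B) compound gamma — reacts with sodium +; density below water + (through reacts with sodium → density below water); UV-active +; burns with sooty flame + (through reacts with sodium → burns with sooty flame); decolorizes bromine +
(C) compound zeta — reacts with sodium -; density below water -; UV-active -; burns with sooty flame -; decolorizes bromine +
(D) compound epsilon — reacts with sodium +; density below water +; UV-active -; burns with sooty flame +; decolorizes bromine +
(B) is the only candidate with no mismatches.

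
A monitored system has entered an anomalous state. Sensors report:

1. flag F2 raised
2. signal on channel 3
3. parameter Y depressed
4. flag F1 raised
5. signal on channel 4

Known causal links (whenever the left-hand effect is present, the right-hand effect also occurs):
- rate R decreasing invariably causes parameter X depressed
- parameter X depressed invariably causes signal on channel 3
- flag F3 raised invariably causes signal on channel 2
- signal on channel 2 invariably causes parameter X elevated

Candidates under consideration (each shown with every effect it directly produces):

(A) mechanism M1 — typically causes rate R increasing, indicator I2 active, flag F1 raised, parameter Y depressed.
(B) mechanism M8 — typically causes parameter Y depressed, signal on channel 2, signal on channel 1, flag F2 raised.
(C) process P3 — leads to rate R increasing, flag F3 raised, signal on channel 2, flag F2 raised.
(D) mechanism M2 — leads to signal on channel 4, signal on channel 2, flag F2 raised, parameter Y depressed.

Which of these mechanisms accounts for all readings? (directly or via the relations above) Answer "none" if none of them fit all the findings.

Testing each hypothesis:
(A) mechanism M1 — flag F2 raised ✗; signal on channel 3 ✗; parameter Y depressed ✓; flag F1 raised ✓; signal on channel 4 ✗
(B) mechanism M8 — does not account for signal on channel 3, flag F1 raised, signal on channel 4
(C) process P3 — does not account for signal on channel 3, parameter Y depressed, flag F1 raised, signal on channel 4
(D) mechanism M2 — does not account for signal on channel 3, flag F1 raised
No candidate is consistent with all observations.

none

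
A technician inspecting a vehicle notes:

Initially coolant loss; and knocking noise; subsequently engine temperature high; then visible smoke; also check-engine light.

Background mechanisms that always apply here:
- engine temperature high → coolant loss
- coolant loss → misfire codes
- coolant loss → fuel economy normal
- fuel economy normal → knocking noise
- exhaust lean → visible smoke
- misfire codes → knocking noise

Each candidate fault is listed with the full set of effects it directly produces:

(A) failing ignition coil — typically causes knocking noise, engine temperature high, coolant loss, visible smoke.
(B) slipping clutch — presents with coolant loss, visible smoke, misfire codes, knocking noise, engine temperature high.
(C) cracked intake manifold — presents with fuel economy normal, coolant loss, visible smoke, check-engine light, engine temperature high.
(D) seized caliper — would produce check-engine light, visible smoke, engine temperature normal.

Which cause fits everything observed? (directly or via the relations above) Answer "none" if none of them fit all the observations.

Testing each hypothesis:
(A) failing ignition coil — coolant loss match; knocking noise match; engine temperature high match; visible smoke match; check-engine light miss
(B) slipping clutch — does not account for check-engine light
(C) cracked intake manifold — accounts for every observation (knocking noise via fuel economy normal → knocking noise)
(D) seized caliper — fails on coolant loss, knocking noise, engine temperature high (predicts engine temperature normal, not engine temperature high)
(C) is the only candidate with no mismatches.

C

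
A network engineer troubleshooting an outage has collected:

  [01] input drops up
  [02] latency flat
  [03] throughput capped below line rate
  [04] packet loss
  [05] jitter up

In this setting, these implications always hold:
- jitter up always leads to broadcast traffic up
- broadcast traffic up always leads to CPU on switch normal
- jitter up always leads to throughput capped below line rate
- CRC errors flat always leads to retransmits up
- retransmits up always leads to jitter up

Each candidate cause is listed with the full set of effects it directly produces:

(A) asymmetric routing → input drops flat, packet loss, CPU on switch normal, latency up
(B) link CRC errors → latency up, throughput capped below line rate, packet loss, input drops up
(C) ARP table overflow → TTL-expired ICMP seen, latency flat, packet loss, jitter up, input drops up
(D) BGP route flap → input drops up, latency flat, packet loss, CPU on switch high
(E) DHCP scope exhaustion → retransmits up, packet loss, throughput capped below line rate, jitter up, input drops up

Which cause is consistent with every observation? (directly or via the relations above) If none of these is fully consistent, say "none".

Checking each candidate against the observations:
(A) asymmetric routing — fails on input drops up, latency flat, throughput capped below line rate, jitter up (predicts input drops flat, not input drops up; predicts latency up, not latency flat)
(B) link CRC errors — input drops up ✓; latency flat ✗; throughput capped below line rate ✓; packet loss ✓; jitter up ✗
(C) ARP table overflow — input drops up ✓; latency flat ✓; throughput capped below line rate ✓ (via jitter up → throughput capped below line rate); packet loss ✓; jitter up ✓
(D) BGP route flap — does not account for throughput capped below line rate, jitter up
(E) DHCP scope exhaustion — input drops up ✓; latency flat ✗; throughput capped below line rate ✓; packet loss ✓; jitter up ✓
Only (C) is consistent with every observation.

C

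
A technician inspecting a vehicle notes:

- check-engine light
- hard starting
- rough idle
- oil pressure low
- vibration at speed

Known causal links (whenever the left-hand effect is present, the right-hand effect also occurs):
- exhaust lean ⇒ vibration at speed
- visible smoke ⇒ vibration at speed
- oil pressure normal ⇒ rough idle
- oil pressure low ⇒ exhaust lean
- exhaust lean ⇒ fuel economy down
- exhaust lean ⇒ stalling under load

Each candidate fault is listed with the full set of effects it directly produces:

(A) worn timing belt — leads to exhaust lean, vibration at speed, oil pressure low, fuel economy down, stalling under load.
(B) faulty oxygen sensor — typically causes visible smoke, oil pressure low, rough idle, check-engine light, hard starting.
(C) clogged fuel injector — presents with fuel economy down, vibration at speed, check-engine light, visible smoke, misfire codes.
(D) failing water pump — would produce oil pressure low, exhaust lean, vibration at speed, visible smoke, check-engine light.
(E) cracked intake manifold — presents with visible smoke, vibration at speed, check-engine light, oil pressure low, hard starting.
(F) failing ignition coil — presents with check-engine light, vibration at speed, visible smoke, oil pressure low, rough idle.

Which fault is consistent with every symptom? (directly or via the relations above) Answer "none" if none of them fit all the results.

B

For each candidate, compare predicted effects to what was observed:
(A) worn timing belt — does not account for check-engine light, hard starting, rough idle
(B) faulty oxygen sensor — check-engine light ✓; hard starting ✓; rough idle ✓; oil pressure low ✓; vibration at speed ✓ (by visible smoke → vibration at speed)
(C) clogged fuel injector — check-engine light ✓; hard starting ✗; rough idle ✗; oil pressure low ✗; vibration at speed ✓
(D) failing water pump — check-engine light ✓; hard starting ✗; rough idle ✗; oil pressure low ✓; vibration at speed ✓
(E) cracked intake manifold — check-engine light ✓; hard starting ✓; rough idle ✗; oil pressure low ✓; vibration at speed ✓
(F) failing ignition coil — check-engine light ✓; hard starting ✗; rough idle ✓; oil pressure low ✓; vibration at speed ✓
(B) is the only candidate with no mismatches.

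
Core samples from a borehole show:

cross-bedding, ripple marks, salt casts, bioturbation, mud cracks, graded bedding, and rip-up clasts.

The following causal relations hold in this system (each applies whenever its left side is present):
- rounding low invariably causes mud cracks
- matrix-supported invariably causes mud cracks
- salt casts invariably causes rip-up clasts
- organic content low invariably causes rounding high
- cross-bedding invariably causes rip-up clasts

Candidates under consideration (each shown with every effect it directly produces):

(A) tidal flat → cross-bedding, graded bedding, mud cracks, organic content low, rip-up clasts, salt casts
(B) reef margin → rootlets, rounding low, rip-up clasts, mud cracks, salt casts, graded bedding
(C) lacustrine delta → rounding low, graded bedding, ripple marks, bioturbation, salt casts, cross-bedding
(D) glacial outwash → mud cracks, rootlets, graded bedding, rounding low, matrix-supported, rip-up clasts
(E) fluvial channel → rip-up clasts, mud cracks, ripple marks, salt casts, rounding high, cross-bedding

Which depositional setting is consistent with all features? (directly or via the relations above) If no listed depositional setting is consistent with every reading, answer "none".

C

Per-candidate check:
(A) tidal flat — cross-bedding yes; ripple marks NO; salt casts yes; bioturbation NO; mud cracks yes; graded bedding yes; rip-up clasts yes
(B) reef margin — cross-bedding NO; ripple marks NO; salt casts yes; bioturbation NO; mud cracks yes; graded bedding yes; rip-up clasts yes
(C) lacustrine delta — cross-bedding yes; ripple marks yes; salt casts yes; bioturbation yes; mud cracks yes (by rounding low → mud cracks); graded bedding yes; rip-up clasts yes (by salt casts → rip-up clasts)
(D) glacial outwash — does not account for cross-bedding, ripple marks, salt casts, bioturbation
(E) fluvial channel — cross-bedding yes; ripple marks yes; salt casts yes; bioturbation NO; mud cracks yes; graded bedding NO; rip-up clasts yes
(C) alone accounts for all the evidence.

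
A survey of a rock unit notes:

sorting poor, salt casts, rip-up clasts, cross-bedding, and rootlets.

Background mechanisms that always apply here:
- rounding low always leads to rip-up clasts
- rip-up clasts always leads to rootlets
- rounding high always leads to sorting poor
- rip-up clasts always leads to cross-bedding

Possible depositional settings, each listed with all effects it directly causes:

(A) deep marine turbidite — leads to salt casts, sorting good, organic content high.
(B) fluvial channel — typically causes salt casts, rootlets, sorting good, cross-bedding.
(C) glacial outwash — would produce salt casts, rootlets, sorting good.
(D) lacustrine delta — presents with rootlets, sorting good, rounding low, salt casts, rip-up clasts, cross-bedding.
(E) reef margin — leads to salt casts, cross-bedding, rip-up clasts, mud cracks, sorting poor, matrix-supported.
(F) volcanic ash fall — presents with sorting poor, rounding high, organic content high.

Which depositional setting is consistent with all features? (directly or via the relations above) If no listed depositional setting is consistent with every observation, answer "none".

Testing each hypothesis:
(A) deep marine turbidite — sorting poor NO; salt casts yes; rip-up clasts NO; cross-bedding NO; rootlets NO
(B) fluvial channel — fails on sorting poor, rip-up clasts (predicts sorting good, not sorting poor)
(C) glacial outwash — sorting poor NO; salt casts yes; rip-up clasts NO; cross-bedding NO; rootlets yes
(D) lacustrine delta — sorting poor NO; salt casts yes; rip-up clasts yes; cross-bedding yes; rootlets yes
(E) reef margin — accounts for every observation (rootlets through rip-up clasts → rootlets)
(F) volcanic ash fall — does not account for salt casts, rip-up clasts, cross-bedding, rootlets
Only (E) is consistent with every observation.

E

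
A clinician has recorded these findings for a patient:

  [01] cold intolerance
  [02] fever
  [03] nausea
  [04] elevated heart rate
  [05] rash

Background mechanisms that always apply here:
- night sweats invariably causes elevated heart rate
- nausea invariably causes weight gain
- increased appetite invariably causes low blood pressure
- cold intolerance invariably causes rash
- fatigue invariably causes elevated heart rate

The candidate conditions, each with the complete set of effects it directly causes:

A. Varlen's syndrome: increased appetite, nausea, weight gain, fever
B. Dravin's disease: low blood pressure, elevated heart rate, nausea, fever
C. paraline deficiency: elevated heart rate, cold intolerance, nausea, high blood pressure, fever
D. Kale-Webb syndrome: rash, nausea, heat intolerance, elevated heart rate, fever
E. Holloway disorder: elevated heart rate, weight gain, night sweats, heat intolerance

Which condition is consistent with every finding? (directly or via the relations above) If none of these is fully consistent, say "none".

C

Checking each candidate against the observations:
(A) Varlen's syndrome — cold intolerance miss; fever match; nausea match; elevated heart rate miss; rash miss
(B) Dravin's disease — cold intolerance miss; fever match; nausea match; elevated heart rate match; rash miss
(C) paraline deficiency — accounts for every observation (rash via cold intolerance → rash)
(D) Kale-Webb syndrome — cold intolerance miss; fever match; nausea match; elevated heart rate match; rash match
(E) Holloway disorder — cold intolerance miss; fever miss; nausea miss; elevated heart rate match; rash miss
(C) alone accounts for all the evidence.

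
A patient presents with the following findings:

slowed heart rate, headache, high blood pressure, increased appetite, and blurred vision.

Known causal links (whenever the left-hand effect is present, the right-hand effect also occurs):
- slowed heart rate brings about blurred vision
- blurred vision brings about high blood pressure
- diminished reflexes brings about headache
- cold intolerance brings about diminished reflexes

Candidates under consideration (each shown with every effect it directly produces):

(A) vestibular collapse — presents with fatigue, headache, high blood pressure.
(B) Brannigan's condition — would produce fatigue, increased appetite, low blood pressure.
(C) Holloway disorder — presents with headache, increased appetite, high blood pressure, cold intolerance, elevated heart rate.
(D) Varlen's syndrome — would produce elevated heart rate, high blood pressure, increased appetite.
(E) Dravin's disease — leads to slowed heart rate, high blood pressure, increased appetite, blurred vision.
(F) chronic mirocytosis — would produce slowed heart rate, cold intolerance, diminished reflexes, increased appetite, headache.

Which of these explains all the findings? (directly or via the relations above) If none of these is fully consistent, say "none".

F

For each candidate, compare predicted effects to what was observed:
(A) vestibular collapse — does not account for slowed heart rate, increased appetite, blurred vision
(B) Brannigan's condition — fails on slowed heart rate, headache, high blood pressure, blurred vision (predicts low blood pressure, not high blood pressure)
(C) Holloway disorder — slowed heart rate NO; headache yes; high blood pressure yes; increased appetite yes; blurred vision NO
(D) Varlen's syndrome — slowed heart rate NO; headache NO; high blood pressure yes; increased appetite yes; blurred vision NO
(E) Dravin's disease — slowed heart rate yes; headache NO; high blood pressure yes; increased appetite yes; blurred vision yes
(F) chronic mirocytosis — slowed heart rate yes; headache yes; high blood pressure yes (through slowed heart rate → blurred vision → high blood pressure); increased appetite yes; blurred vision yes (through slowed heart rate → blurred vision)
Only (F) is consistent with every observation.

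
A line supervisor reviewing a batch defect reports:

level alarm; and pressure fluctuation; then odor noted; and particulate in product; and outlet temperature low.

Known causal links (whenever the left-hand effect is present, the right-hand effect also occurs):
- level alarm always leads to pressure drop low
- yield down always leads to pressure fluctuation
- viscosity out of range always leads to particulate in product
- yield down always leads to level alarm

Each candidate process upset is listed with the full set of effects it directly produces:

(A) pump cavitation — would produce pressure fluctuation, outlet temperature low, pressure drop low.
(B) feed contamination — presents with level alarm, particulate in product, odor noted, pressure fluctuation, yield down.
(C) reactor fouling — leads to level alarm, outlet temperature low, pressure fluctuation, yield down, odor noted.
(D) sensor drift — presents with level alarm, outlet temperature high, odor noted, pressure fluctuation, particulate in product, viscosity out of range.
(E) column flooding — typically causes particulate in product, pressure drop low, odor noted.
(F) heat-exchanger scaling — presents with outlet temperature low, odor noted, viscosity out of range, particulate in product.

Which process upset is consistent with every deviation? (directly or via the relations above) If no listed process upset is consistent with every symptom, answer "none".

none

Checking each candidate against the observations:
(A) pump cavitation — level alarm miss; pressure fluctuation match; odor noted miss; particulate in product miss; outlet temperature low match
(B) feed contamination — level alarm match; pressure fluctuation match; odor noted match; particulate in product match; outlet temperature low miss
(C) reactor fouling — level alarm match; pressure fluctuation match; odor noted match; particulate in product miss; outlet temperature low match
(D) sensor drift — fails on outlet temperature low (predicts outlet temperature high, not outlet temperature low)
(E) column flooding — level alarm miss; pressure fluctuation miss; odor noted match; particulate in product match; outlet temperature low miss
(F) heat-exchanger scaling — level alarm miss; pressure fluctuation miss; odor noted match; particulate in product match; outlet temperature low match
None of the listed candidates fits everything.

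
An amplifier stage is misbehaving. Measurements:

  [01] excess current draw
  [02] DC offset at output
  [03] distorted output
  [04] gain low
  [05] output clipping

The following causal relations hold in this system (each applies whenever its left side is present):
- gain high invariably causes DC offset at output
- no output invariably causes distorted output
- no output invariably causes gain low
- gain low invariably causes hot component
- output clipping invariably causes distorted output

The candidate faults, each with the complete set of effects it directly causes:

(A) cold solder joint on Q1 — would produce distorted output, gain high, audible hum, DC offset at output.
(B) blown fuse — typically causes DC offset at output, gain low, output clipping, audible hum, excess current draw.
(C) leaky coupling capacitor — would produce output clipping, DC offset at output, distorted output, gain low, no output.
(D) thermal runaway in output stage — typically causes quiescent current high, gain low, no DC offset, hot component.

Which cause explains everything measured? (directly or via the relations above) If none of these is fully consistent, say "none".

For each candidate, compare predicted effects to what was observed:
(A) cold solder joint on Q1 — excess current draw NO; DC offset at output yes; distorted output yes; gain low NO; output clipping NO
(B) blown fuse — excess current draw yes; DC offset at output yes; distorted output yes (by output clipping → distorted output); gain low yes; output clipping yes
(C) leaky coupling capacitor — excess current draw NO; DC offset at output yes; distorted output yes; gain low yes; output clipping yes
(D) thermal runaway in output stage — excess current draw NO; DC offset at output NO; distorted output NO; gain low yes; output clipping NO
Only (B) is consistent with every observation.

B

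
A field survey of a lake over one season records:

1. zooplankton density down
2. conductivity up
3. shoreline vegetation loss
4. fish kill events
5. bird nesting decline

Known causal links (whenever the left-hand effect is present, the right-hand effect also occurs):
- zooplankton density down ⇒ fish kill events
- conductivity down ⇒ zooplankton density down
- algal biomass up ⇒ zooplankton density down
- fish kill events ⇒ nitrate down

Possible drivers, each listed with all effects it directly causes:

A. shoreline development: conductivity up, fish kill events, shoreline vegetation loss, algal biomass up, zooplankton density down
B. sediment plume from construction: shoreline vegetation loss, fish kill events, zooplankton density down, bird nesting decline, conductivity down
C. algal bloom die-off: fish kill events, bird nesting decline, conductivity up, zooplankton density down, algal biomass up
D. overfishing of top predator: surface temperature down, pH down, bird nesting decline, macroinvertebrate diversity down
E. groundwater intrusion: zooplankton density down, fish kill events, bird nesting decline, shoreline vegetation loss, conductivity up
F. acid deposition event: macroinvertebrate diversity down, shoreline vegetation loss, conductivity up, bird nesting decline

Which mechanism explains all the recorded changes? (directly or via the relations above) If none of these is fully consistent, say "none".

Per-candidate check:
(A) shoreline development — zooplankton density down +; conductivity up +; shoreline vegetation loss +; fish kill events +; bird nesting decline -
(B) sediment plume from construction — zooplankton density down +; conductivity up -; shoreline vegetation loss +; fish kill events +; bird nesting decline +
(C) algal bloom die-off — zooplankton density down +; conductivity up +; shoreline vegetation loss -; fish kill events +; bird nesting decline +
(D) overfishing of top predator — zooplankton density down -; conductivity up -; shoreline vegetation loss -; fish kill events -; bird nesting decline +
(E) groundwater intrusion — accounts for every observation
(F) acid deposition event — zooplankton density down -; conductivity up +; shoreline vegetation loss +; fish kill events -; bird nesting decline +
Only (E) is consistent with every observation.

E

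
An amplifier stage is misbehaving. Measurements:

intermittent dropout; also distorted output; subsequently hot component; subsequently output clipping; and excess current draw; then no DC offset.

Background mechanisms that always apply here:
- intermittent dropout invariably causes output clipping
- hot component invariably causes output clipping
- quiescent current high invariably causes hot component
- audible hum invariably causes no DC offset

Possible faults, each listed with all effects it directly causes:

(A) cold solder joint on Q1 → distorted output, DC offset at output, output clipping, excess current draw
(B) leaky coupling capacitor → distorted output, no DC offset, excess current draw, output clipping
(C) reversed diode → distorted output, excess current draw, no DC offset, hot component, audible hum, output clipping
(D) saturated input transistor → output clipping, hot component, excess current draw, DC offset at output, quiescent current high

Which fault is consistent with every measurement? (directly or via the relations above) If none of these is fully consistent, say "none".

Per-candidate check:
(A) cold solder joint on Q1 — fails on intermittent dropout, hot component, no DC offset (predicts DC offset at output, not no DC offset)
(B) leaky coupling capacitor — does not account for intermittent dropout, hot component
(C) reversed diode — does not account for intermittent dropout
(D) saturated input transistor — intermittent dropout NO; distorted output NO; hot component yes; output clipping yes; excess current draw yes; no DC offset NO
Every candidate fails on at least one observation.

none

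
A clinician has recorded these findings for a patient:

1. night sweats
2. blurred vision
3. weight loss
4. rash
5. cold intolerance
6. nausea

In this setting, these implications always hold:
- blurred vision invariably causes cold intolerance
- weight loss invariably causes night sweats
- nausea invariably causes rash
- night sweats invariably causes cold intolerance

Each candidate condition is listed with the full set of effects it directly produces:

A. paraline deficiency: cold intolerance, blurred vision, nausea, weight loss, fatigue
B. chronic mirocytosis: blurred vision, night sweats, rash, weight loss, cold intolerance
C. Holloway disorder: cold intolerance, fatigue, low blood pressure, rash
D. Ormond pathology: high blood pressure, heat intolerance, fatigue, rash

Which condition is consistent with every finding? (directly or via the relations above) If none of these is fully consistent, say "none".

For each candidate, compare predicted effects to what was observed:
(A) paraline deficiency — night sweats ✓ (via weight loss → night sweats); blurred vision ✓; weight loss ✓; rash ✓ (via nausea → rash); cold intolerance ✓; nausea ✓
(B) chronic mirocytosis — night sweats ✓; blurred vision ✓; weight loss ✓; rash ✓; cold intolerance ✓; nausea ✗
(C) Holloway disorder — night sweats ✗; blurred vision ✗; weight loss ✗; rash ✓; cold intolerance ✓; nausea ✗
(D) Ormond pathology — fails on night sweats, blurred vision, weight loss, cold intolerance, nausea (predicts heat intolerance, not cold intolerance)
Only (A) is consistent with every observation.

A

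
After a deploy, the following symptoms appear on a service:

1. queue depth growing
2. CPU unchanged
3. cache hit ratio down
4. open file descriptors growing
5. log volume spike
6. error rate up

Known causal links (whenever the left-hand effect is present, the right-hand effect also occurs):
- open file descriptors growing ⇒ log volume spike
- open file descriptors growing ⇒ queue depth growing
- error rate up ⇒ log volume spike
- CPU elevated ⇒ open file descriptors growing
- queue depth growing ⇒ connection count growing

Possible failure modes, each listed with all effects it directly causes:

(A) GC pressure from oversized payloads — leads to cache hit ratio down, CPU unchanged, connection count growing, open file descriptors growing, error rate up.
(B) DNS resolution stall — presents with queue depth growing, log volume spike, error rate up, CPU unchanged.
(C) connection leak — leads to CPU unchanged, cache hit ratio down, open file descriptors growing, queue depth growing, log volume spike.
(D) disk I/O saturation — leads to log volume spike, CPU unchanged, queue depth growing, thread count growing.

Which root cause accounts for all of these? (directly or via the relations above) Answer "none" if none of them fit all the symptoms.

A

Per-candidate check:
(A) GC pressure from oversized payloads — accounts for every observation (queue depth growing via open file descriptors growing → queue depth growing)
(B) DNS resolution stall — does not account for cache hit ratio down, open file descriptors growing
(C) connection leak — queue depth growing match; CPU unchanged match; cache hit ratio down match; open file descriptors growing match; log volume spike match; error rate up miss
(D) disk I/O saturation — does not account for cache hit ratio down, open file descriptors growing, error rate up
(A) alone accounts for all the evidence.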